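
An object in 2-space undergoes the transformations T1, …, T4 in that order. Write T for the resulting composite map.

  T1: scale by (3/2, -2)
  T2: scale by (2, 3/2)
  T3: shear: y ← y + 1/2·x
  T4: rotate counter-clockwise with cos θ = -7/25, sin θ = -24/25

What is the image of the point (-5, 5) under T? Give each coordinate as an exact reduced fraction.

T1 scale by (3/2, -2): (-5, 5) → (-15/2, -10)
T2 scale by (2, 3/2): (-15/2, -10) → (-15, -15)
T3 shear: y ← y + 1/2·x: (-15, -15) → (-15, -45/2)
T4 rotate counter-clockwise with cos θ = -7/25, sin θ = -24/25: (-15, -45/2) → (-87/5, 207/10)

T(p) = (-87/5, 207/10)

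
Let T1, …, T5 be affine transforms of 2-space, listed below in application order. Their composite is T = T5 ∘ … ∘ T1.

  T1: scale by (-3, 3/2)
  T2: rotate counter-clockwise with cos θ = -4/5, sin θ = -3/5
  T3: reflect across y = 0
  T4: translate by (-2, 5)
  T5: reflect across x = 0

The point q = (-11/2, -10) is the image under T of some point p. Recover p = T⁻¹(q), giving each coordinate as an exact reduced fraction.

p = (5, -5)

T1 = [-3 0 0; 0 3/2 0; 0 0 1]
T2·T1 = [12/5 9/10 0; 9/5 -6/5 0; 0 0 1]
T3·…·T1 = [12/5 9/10 0; -9/5 6/5 0; 0 0 1]
T4·…·T1 = [12/5 9/10 -2; -9/5 6/5 5; 0 0 1]
T5·…·T1 = [-12/5 -9/10 2; -9/5 6/5 5; 0 0 1]
det M = -9/2; M⁻¹ = [-4/15 -1/5 23/15; -2/5 8/15 -28/15; 0 0 1]
M⁻¹ · (-11/2, -10)ᵀ = (5, -5)ᵀ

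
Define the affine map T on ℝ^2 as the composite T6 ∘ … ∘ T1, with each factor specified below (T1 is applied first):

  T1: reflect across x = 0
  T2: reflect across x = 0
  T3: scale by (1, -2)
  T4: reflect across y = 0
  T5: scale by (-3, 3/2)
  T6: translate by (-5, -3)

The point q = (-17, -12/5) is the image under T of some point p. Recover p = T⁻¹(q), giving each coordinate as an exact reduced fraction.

p = (4, 1/5)

T1 = [-1 0 0; 0 1 0; 0 0 1]
T2·T1 = [1 0 0; 0 1 0; 0 0 1]
T3·…·T1 = [1 0 0; 0 -2 0; 0 0 1]
T4·…·T1 = [1 0 0; 0 2 0; 0 0 1]
T5·…·T1 = [-3 0 0; 0 3 0; 0 0 1]
T6·…·T1 = [-3 0 -5; 0 3 -3; 0 0 1]
det M = -9; M⁻¹ = [-1/3 0 -5/3; 0 1/3 1; 0 0 1]
M⁻¹ · (-17, -12/5)ᵀ = (4, 1/5)ᵀ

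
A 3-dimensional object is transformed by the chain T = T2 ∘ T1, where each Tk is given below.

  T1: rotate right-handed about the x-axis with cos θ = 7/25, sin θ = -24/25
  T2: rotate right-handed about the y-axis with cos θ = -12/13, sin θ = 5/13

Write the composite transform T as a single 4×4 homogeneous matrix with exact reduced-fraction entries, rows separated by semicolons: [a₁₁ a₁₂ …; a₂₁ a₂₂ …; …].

T1 = [1 0 0 0; 0 7/25 24/25 0; 0 -24/25 7/25 0; 0 0 0 1]
T2·T1 = [-12/13 -24/65 7/65 0; 0 7/25 24/25 0; -5/13 288/325 -84/325 0; 0 0 0 1]

T = [-12/13 -24/65 7/65 0; 0 7/25 24/25 0; -5/13 288/325 -84/325 0; 0 0 0 1]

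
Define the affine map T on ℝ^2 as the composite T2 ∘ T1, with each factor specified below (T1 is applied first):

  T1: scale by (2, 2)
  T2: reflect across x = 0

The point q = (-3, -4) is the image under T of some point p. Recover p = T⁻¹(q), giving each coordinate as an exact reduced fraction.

p = (3/2, -2)

T1 = [2 0 0; 0 2 0; 0 0 1]
T2·T1 = [-2 0 0; 0 2 0; 0 0 1]
det M = -4; M⁻¹ = [-1/2 0 0; 0 1/2 0; 0 0 1]
M⁻¹ · (-3, -4)ᵀ = (3/2, -2)ᵀ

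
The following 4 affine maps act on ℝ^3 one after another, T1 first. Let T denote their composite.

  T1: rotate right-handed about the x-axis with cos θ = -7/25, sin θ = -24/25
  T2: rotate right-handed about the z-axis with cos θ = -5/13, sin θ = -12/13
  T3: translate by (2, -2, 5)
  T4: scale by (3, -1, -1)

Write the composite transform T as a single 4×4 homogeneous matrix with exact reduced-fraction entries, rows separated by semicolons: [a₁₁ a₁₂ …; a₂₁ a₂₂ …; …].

T1 = [1 0 0 0; 0 -7/25 24/25 0; 0 -24/25 -7/25 0; 0 0 0 1]
T2·T1 = [-5/13 -84/325 288/325 0; -12/13 7/65 -24/65 0; 0 -24/25 -7/25 0; 0 0 0 1]
T3·…·T1 = [-5/13 -84/325 288/325 2; -12/13 7/65 -24/65 -2; 0 -24/25 -7/25 5; 0 0 0 1]
T4·…·T1 = [-15/13 -252/325 864/325 6; 12/13 -7/65 24/65 2; 0 24/25 7/25 -5; 0 0 0 1]

T = [-15/13 -252/325 864/325 6; 12/13 -7/65 24/65 2; 0 24/25 7/25 -5; 0 0 0 1]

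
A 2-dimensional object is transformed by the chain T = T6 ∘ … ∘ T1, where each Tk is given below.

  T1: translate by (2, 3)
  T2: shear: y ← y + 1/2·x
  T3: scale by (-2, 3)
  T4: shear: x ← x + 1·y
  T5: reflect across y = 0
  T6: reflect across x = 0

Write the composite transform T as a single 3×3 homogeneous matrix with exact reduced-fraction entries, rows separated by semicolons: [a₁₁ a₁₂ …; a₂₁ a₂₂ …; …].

T = [1/2 -3 -8; -3/2 -3 -12; 0 0 1]

T1 = [1 0 2; 0 1 3; 0 0 1]
T2·T1 = [1 0 2; 1/2 1 4; 0 0 1]
T3·…·T1 = [-2 0 -4; 3/2 3 12; 0 0 1]
T4·…·T1 = [-1/2 3 8; 3/2 3 12; 0 0 1]
T5·…·T1 = [-1/2 3 8; -3/2 -3 -12; 0 0 1]
T6·…·T1 = [1/2 -3 -8; -3/2 -3 -12; 0 0 1]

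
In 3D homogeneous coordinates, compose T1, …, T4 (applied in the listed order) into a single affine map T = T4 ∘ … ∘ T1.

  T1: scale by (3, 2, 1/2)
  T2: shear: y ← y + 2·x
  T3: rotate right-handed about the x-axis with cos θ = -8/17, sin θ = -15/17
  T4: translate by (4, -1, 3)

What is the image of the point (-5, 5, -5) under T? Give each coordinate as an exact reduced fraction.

T1 scale by (3, 2, 1/2): (-5, 5, -5) → (-15, 10, -5/2)
T2 shear: y ← y + 2·x: (-15, 10, -5/2) → (-15, -20, -5/2)
T3 rotate right-handed about the x-axis with cos θ = -8/17, sin θ = -15/17: (-15, -20, -5/2) → (-15, 245/34, 320/17)
T4 translate by (4, -1, 3): (-15, 245/34, 320/17) → (-11, 211/34, 371/17)

T(p) = (-11, 211/34, 371/17)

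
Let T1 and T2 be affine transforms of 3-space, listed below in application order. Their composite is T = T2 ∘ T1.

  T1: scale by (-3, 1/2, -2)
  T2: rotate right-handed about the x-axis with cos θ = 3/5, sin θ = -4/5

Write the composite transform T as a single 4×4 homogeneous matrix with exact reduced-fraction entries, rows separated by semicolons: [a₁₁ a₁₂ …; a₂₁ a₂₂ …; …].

T1 = [-3 0 0 0; 0 1/2 0 0; 0 0 -2 0; 0 0 0 1]
T2·T1 = [-3 0 0 0; 0 3/10 -8/5 0; 0 -2/5 -6/5 0; 0 0 0 1]

T = [-3 0 0 0; 0 3/10 -8/5 0; 0 -2/5 -6/5 0; 0 0 0 1]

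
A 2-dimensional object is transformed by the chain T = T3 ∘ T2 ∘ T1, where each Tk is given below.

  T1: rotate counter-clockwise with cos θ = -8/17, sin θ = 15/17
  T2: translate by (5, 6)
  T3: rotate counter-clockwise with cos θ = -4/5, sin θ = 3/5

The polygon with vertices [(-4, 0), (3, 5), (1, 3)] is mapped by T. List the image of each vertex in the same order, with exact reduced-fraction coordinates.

image vertices: (-594/85, 183/85), (-53/17, -94/17), (-407/85, -276/85)

T1 rotate counter-clockwise with cos θ = -8/17, sin θ = 15/17: (-4, 0) → (32/17, -60/17); (3, 5) → (-99/17, 5/17); (1, 3) → (-53/17, -9/17)
T2 translate by (5, 6): (32/17, -60/17) → (117/17, 42/17); (-99/17, 5/17) → (-14/17, 107/17); (-53/17, -9/17) → (32/17, 93/17)
T3 rotate counter-clockwise with cos θ = -4/5, sin θ = 3/5: (117/17, 42/17) → (-594/85, 183/85); (-14/17, 107/17) → (-53/17, -94/17); (32/17, 93/17) → (-407/85, -276/85)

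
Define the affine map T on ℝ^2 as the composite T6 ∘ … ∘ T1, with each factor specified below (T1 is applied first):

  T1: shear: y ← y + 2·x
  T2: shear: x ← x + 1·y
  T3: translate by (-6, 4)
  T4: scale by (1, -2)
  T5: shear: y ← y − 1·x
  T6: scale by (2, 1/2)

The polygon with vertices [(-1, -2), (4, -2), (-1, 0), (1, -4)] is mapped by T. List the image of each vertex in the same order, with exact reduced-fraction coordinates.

T1 shear: y ← y + 2·x: (-1, -2) → (-1, -4); (4, -2) → (4, 6); (-1, 0) → (-1, -2); (1, -4) → (1, -2)
T2 shear: x ← x + 1·y: (-1, -4) → (-5, -4); (4, 6) → (10, 6); (-1, -2) → (-3, -2); (1, -2) → (-1, -2)
T3 translate by (-6, 4): (-5, -4) → (-11, 0); (10, 6) → (4, 10); (-3, -2) → (-9, 2); (-1, -2) → (-7, 2)
T4 scale by (1, -2): (-11, 0) → (-11, 0); (4, 10) → (4, -20); (-9, 2) → (-9, -4); (-7, 2) → (-7, -4)
T5 shear: y ← y − 1·x: (-11, 0) → (-11, 11); (4, -20) → (4, -24); (-9, -4) → (-9, 5); (-7, -4) → (-7, 3)
T6 scale by (2, 1/2): (-11, 11) → (-22, 11/2); (4, -24) → (8, -12); (-9, 5) → (-18, 5/2); (-7, 3) → (-14, 3/2)

image vertices: (-22, 11/2), (8, -12), (-18, 5/2), (-14, 3/2)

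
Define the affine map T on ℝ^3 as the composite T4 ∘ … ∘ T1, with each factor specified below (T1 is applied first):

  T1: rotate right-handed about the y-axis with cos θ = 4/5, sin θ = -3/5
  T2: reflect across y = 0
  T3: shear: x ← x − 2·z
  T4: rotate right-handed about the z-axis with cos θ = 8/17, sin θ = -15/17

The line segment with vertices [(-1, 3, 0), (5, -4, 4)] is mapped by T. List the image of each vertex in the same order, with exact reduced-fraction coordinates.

T1 rotate right-handed about the y-axis with cos θ = 4/5, sin θ = -3/5: (-1, 3, 0) → (-4/5, 3, -3/5); (5, -4, 4) → (8/5, -4, 31/5)
T2 reflect across y = 0: (-4/5, 3, -3/5) → (-4/5, -3, -3/5); (8/5, -4, 31/5) → (8/5, 4, 31/5)
T3 shear: x ← x − 2·z: (-4/5, -3, -3/5) → (2/5, -3, -3/5); (8/5, 4, 31/5) → (-54/5, 4, 31/5)
T4 rotate right-handed about the z-axis with cos θ = 8/17, sin θ = -15/17: (2/5, -3, -3/5) → (-209/85, -30/17, -3/5); (-54/5, 4, 31/5) → (-132/85, 194/17, 31/5)

image vertices: (-209/85, -30/17, -3/5), (-132/85, 194/17, 31/5)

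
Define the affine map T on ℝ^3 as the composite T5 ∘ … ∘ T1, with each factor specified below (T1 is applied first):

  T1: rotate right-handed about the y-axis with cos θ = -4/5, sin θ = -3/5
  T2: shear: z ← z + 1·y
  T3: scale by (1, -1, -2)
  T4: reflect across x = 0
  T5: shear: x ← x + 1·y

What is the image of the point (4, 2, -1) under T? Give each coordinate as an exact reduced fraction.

T(p) = (3/5, -2, -52/5)

T1 rotate right-handed about the y-axis with cos θ = -4/5, sin θ = -3/5: (4, 2, -1) → (-13/5, 2, 16/5)
T2 shear: z ← z + 1·y: (-13/5, 2, 16/5) → (-13/5, 2, 26/5)
T3 scale by (1, -1, -2): (-13/5, 2, 26/5) → (-13/5, -2, -52/5)
T4 reflect across x = 0: (-13/5, -2, -52/5) → (13/5, -2, -52/5)
T5 shear: x ← x + 1·y: (13/5, -2, -52/5) → (3/5, -2, -52/5)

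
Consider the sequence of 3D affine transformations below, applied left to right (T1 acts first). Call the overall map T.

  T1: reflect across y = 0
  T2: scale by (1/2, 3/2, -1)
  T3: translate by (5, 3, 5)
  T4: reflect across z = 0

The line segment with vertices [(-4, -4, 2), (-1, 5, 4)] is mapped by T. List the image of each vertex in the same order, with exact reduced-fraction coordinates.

image vertices: (3, 9, -3), (9/2, -9/2, -1)

T1 reflect across y = 0: (-4, -4, 2) → (-4, 4, 2); (-1, 5, 4) → (-1, -5, 4)
T2 scale by (1/2, 3/2, -1): (-4, 4, 2) → (-2, 6, -2); (-1, -5, 4) → (-1/2, -15/2, -4)
T3 translate by (5, 3, 5): (-2, 6, -2) → (3, 9, 3); (-1/2, -15/2, -4) → (9/2, -9/2, 1)
T4 reflect across z = 0: (3, 9, 3) → (3, 9, -3); (9/2, -9/2, 1) → (9/2, -9/2, -1)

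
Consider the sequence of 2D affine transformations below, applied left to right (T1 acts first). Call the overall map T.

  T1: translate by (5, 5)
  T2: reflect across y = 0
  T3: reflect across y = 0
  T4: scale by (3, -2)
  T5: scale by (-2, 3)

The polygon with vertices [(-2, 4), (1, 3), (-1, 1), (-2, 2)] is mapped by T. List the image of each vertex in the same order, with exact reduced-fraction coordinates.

T1 translate by (5, 5): (-2, 4) → (3, 9); (1, 3) → (6, 8); (-1, 1) → (4, 6); (-2, 2) → (3, 7)
T2 reflect across y = 0: (3, 9) → (3, -9); (6, 8) → (6, -8); (4, 6) → (4, -6); (3, 7) → (3, -7)
T3 reflect across y = 0: (3, -9) → (3, 9); (6, -8) → (6, 8); (4, -6) → (4, 6); (3, -7) → (3, 7)
T4 scale by (3, -2): (3, 9) → (9, -18); (6, 8) → (18, -16); (4, 6) → (12, -12); (3, 7) → (9, -14)
T5 scale by (-2, 3): (9, -18) → (-18, -54); (18, -16) → (-36, -48); (12, -12) → (-24, -36); (9, -14) → (-18, -42)

image vertices: (-18, -54), (-36, -48), (-24, -36), (-18, -42)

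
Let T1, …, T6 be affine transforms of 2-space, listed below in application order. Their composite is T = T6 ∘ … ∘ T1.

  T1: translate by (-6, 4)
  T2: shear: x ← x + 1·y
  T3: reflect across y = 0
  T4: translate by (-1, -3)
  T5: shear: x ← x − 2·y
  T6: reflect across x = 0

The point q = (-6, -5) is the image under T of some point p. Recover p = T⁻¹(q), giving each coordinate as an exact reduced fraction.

T1 = [1 0 -6; 0 1 4; 0 0 1]
T2·T1 = [1 1 -2; 0 1 4; 0 0 1]
T3·…·T1 = [1 1 -2; 0 -1 -4; 0 0 1]
T4·…·T1 = [1 1 -3; 0 -1 -7; 0 0 1]
T5·…·T1 = [1 3 11; 0 -1 -7; 0 0 1]
T6·…·T1 = [-1 -3 -11; 0 -1 -7; 0 0 1]
det M = 1; M⁻¹ = [-1 3 10; 0 -1 -7; 0 0 1]
M⁻¹ · (-6, -5)ᵀ = (1, -2)ᵀ

p = (1, -2)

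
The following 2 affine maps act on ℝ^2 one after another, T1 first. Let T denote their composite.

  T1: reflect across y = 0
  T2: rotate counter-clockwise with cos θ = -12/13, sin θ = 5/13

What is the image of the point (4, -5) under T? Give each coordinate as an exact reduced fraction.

T(p) = (-73/13, -40/13)

T1 reflect across y = 0: (4, -5) → (4, 5)
T2 rotate counter-clockwise with cos θ = -12/13, sin θ = 5/13: (4, 5) → (-73/13, -40/13)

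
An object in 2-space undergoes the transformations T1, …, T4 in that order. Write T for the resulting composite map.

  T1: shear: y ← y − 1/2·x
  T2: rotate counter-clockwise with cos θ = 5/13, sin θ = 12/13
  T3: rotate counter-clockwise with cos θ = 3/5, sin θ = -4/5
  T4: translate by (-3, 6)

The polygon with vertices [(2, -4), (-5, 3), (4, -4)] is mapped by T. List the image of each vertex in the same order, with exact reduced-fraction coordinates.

image vertices: (11/65, 107/65), (-46/5, 101/10), (153/65, 76/65)

T1 shear: y ← y − 1/2·x: (2, -4) → (2, -5); (-5, 3) → (-5, 11/2); (4, -4) → (4, -6)
T2 rotate counter-clockwise with cos θ = 5/13, sin θ = 12/13: (2, -5) → (70/13, -1/13); (-5, 11/2) → (-7, -5/2); (4, -6) → (92/13, 18/13)
T3 rotate counter-clockwise with cos θ = 3/5, sin θ = -4/5: (70/13, -1/13) → (206/65, -283/65); (-7, -5/2) → (-31/5, 41/10); (92/13, 18/13) → (348/65, -314/65)
T4 translate by (-3, 6): (206/65, -283/65) → (11/65, 107/65); (-31/5, 41/10) → (-46/5, 101/10); (348/65, -314/65) → (153/65, 76/65)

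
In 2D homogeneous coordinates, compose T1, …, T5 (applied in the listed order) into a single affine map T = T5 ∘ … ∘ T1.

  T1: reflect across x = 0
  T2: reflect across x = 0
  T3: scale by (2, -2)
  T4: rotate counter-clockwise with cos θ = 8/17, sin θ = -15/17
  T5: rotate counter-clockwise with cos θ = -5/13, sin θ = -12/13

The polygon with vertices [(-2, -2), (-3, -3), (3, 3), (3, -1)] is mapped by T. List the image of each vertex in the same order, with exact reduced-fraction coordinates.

image vertices: (964/221, -796/221), (1446/221, -1194/221), (-1446/221, 1194/221), (-1278/221, -566/221)

T1 reflect across x = 0: (-2, -2) → (2, -2); (-3, -3) → (3, -3); (3, 3) → (-3, 3); (3, -1) → (-3, -1)
T2 reflect across x = 0: (2, -2) → (-2, -2); (3, -3) → (-3, -3); (-3, 3) → (3, 3); (-3, -1) → (3, -1)
T3 scale by (2, -2): (-2, -2) → (-4, 4); (-3, -3) → (-6, 6); (3, 3) → (6, -6); (3, -1) → (6, 2)
T4 rotate counter-clockwise with cos θ = 8/17, sin θ = -15/17: (-4, 4) → (28/17, 92/17); (-6, 6) → (42/17, 138/17); (6, -6) → (-42/17, -138/17); (6, 2) → (78/17, -74/17)
T5 rotate counter-clockwise with cos θ = -5/13, sin θ = -12/13: (28/17, 92/17) → (964/221, -796/221); (42/17, 138/17) → (1446/221, -1194/221); (-42/17, -138/17) → (-1446/221, 1194/221); (78/17, -74/17) → (-1278/221, -566/221)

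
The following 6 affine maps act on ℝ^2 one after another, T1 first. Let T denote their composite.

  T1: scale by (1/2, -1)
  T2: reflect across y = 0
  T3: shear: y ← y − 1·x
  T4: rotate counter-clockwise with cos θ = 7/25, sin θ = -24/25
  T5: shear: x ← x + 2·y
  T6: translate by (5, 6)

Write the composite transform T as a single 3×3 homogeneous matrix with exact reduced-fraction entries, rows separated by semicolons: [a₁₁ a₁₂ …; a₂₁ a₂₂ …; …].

T1 = [1/2 0 0; 0 -1 0; 0 0 1]
T2·T1 = [1/2 0 0; 0 1 0; 0 0 1]
T3·…·T1 = [1/2 0 0; -1/2 1 0; 0 0 1]
T4·…·T1 = [-17/50 24/25 0; -31/50 7/25 0; 0 0 1]
T5·…·T1 = [-79/50 38/25 0; -31/50 7/25 0; 0 0 1]
T6·…·T1 = [-79/50 38/25 5; -31/50 7/25 6; 0 0 1]

T = [-79/50 38/25 5; -31/50 7/25 6; 0 0 1]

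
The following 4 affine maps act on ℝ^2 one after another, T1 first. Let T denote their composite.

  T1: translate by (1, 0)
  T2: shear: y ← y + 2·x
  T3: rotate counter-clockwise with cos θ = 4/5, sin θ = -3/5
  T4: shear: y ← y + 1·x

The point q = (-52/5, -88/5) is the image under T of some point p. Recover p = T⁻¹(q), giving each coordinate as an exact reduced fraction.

T1 = [1 0 1; 0 1 0; 0 0 1]
T2·T1 = [1 0 1; 2 1 2; 0 0 1]
T3·…·T1 = [2 3/5 2; 1 4/5 1; 0 0 1]
T4·…·T1 = [2 3/5 2; 3 7/5 3; 0 0 1]
det M = 1; M⁻¹ = [7/5 -3/5 -1; -3 2 0; 0 0 1]
M⁻¹ · (-52/5, -88/5)ᵀ = (-5, -4)ᵀ

p = (-5, -4)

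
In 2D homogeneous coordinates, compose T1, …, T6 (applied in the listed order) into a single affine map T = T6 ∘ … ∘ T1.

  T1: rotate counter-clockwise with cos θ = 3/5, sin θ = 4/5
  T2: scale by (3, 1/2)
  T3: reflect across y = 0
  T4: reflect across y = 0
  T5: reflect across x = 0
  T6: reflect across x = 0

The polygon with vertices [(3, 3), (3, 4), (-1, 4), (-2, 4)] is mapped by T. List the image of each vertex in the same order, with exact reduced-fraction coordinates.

T1 rotate counter-clockwise with cos θ = 3/5, sin θ = 4/5: (3, 3) → (-3/5, 21/5); (3, 4) → (-7/5, 24/5); (-1, 4) → (-19/5, 8/5); (-2, 4) → (-22/5, 4/5)
T2 scale by (3, 1/2): (-3/5, 21/5) → (-9/5, 21/10); (-7/5, 24/5) → (-21/5, 12/5); (-19/5, 8/5) → (-57/5, 4/5); (-22/5, 4/5) → (-66/5, 2/5)
T3 reflect across y = 0: (-9/5, 21/10) → (-9/5, -21/10); (-21/5, 12/5) → (-21/5, -12/5); (-57/5, 4/5) → (-57/5, -4/5); (-66/5, 2/5) → (-66/5, -2/5)
T4 reflect across y = 0: (-9/5, -21/10) → (-9/5, 21/10); (-21/5, -12/5) → (-21/5, 12/5); (-57/5, -4/5) → (-57/5, 4/5); (-66/5, -2/5) → (-66/5, 2/5)
T5 reflect across x = 0: (-9/5, 21/10) → (9/5, 21/10); (-21/5, 12/5) → (21/5, 12/5); (-57/5, 4/5) → (57/5, 4/5); (-66/5, 2/5) → (66/5, 2/5)
T6 reflect across x = 0: (9/5, 21/10) → (-9/5, 21/10); (21/5, 12/5) → (-21/5, 12/5); (57/5, 4/5) → (-57/5, 4/5); (66/5, 2/5) → (-66/5, 2/5)

image vertices: (-9/5, 21/10), (-21/5, 12/5), (-57/5, 4/5), (-66/5, 2/5)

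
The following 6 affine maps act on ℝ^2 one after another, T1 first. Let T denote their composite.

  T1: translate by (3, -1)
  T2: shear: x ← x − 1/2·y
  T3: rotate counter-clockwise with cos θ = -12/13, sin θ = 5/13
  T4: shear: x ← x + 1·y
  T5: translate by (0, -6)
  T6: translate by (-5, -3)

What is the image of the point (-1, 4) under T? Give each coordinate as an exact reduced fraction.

T(p) = (-239/26, -301/26)

T1 translate by (3, -1): (-1, 4) → (2, 3)
T2 shear: x ← x − 1/2·y: (2, 3) → (1/2, 3)
T3 rotate counter-clockwise with cos θ = -12/13, sin θ = 5/13: (1/2, 3) → (-21/13, -67/26)
T4 shear: x ← x + 1·y: (-21/13, -67/26) → (-109/26, -67/26)
T5 translate by (0, -6): (-109/26, -67/26) → (-109/26, -223/26)
T6 translate by (-5, -3): (-109/26, -223/26) → (-239/26, -301/26)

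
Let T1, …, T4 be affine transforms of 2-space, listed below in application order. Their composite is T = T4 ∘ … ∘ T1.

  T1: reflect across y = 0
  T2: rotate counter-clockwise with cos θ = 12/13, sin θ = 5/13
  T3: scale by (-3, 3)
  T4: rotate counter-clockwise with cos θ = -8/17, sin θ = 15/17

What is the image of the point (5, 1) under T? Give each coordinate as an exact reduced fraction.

T1 reflect across y = 0: (5, 1) → (5, -1)
T2 rotate counter-clockwise with cos θ = 12/13, sin θ = 5/13: (5, -1) → (5, 1)
T3 scale by (-3, 3): (5, 1) → (-15, 3)
T4 rotate counter-clockwise with cos θ = -8/17, sin θ = 15/17: (-15, 3) → (75/17, -249/17)

T(p) = (75/17, -249/17)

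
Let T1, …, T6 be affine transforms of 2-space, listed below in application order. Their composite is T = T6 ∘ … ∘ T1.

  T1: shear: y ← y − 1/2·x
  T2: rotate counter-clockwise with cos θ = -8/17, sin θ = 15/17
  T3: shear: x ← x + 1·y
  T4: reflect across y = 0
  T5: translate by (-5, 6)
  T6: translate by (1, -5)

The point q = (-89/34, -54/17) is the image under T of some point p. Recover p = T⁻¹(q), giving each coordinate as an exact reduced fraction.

T1 = [1 0 0; -1/2 1 0; 0 0 1]
T2·T1 = [-1/34 -15/17 0; 19/17 -8/17 0; 0 0 1]
T3·…·T1 = [37/34 -23/17 0; 19/17 -8/17 0; 0 0 1]
T4·…·T1 = [37/34 -23/17 0; -19/17 8/17 0; 0 0 1]
T5·…·T1 = [37/34 -23/17 -5; -19/17 8/17 6; 0 0 1]
T6·…·T1 = [37/34 -23/17 -4; -19/17 8/17 1; 0 0 1]
det M = -1; M⁻¹ = [-8/17 -23/17 -9/17; -19/17 -37/34 -115/34; 0 0 1]
M⁻¹ · (-89/34, -54/17)ᵀ = (5, 3)ᵀ

p = (5, 3)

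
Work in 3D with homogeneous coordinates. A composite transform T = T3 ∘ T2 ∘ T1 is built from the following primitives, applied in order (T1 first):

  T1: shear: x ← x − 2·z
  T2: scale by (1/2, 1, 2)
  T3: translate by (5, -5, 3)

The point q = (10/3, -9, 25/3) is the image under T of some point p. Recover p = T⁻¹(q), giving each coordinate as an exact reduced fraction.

p = (2, -4, 8/3)

T1 = [1 0 -2 0; 0 1 0 0; 0 0 1 0; 0 0 0 1]
T2·T1 = [1/2 0 -1 0; 0 1 0 0; 0 0 2 0; 0 0 0 1]
T3·…·T1 = [1/2 0 -1 5; 0 1 0 -5; 0 0 2 3; 0 0 0 1]
det M = 1; M⁻¹ = [2 0 1 -13; 0 1 0 5; 0 0 1/2 -3/2; 0 0 0 1]
M⁻¹ · (10/3, -9, 25/3)ᵀ = (2, -4, 8/3)ᵀ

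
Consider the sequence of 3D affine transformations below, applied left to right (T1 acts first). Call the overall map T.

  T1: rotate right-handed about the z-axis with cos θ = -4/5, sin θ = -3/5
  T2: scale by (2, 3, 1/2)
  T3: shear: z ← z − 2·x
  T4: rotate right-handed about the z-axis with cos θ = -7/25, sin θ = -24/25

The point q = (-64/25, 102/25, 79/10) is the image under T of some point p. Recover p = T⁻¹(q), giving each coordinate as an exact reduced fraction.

T1 = [-4/5 3/5 0 0; -3/5 -4/5 0 0; 0 0 1 0; 0 0 0 1]
T2·T1 = [-8/5 6/5 0 0; -9/5 -12/5 0 0; 0 0 1/2 0; 0 0 0 1]
T3·…·T1 = [-8/5 6/5 0 0; -9/5 -12/5 0 0; 16/5 -12/5 1/2 0; 0 0 0 1]
T4·…·T1 = [-32/25 -66/25 0 0; 51/25 -12/25 0 0; 16/5 -12/5 1/2 0; 0 0 0 1]
det M = 3; M⁻¹ = [-2/25 11/25 0 0; -17/50 -16/75 0 0; -28/25 -96/25 2 0; 0 0 0 1]
M⁻¹ · (-64/25, 102/25, 79/10)ᵀ = (2, 0, 3)ᵀ

p = (2, 0, 3)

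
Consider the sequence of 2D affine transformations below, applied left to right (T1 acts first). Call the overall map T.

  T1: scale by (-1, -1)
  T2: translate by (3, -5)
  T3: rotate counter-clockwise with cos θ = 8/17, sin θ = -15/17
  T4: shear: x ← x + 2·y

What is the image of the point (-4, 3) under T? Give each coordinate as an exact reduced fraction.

T(p) = (-402/17, -169/17)

T1 scale by (-1, -1): (-4, 3) → (4, -3)
T2 translate by (3, -5): (4, -3) → (7, -8)
T3 rotate counter-clockwise with cos θ = 8/17, sin θ = -15/17: (7, -8) → (-64/17, -169/17)
T4 shear: x ← x + 2·y: (-64/17, -169/17) → (-402/17, -169/17)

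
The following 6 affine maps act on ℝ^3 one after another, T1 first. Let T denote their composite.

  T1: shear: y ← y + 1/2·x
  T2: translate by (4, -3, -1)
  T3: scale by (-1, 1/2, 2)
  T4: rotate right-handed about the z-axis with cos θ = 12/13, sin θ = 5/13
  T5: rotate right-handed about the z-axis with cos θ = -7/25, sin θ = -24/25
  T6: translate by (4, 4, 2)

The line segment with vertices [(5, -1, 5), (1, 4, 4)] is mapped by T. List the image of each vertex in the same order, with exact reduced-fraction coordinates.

image vertices: (587/260, 836/65, 10), (5449/1300, 2942/325, 8)

T1 shear: y ← y + 1/2·x: (5, -1, 5) → (5, 3/2, 5); (1, 4, 4) → (1, 9/2, 4)
T2 translate by (4, -3, -1): (5, 3/2, 5) → (9, -3/2, 4); (1, 9/2, 4) → (5, 3/2, 3)
T3 scale by (-1, 1/2, 2): (9, -3/2, 4) → (-9, -3/4, 8); (5, 3/2, 3) → (-5, 3/4, 6)
T4 rotate right-handed about the z-axis with cos θ = 12/13, sin θ = 5/13: (-9, -3/4, 8) → (-417/52, -54/13, 8); (-5, 3/4, 6) → (-255/52, -16/13, 6)
T5 rotate right-handed about the z-axis with cos θ = -7/25, sin θ = -24/25: (-417/52, -54/13, 8) → (-453/260, 576/65, 8); (-255/52, -16/13, 6) → (249/1300, 1642/325, 6)
T6 translate by (4, 4, 2): (-453/260, 576/65, 8) → (587/260, 836/65, 10); (249/1300, 1642/325, 6) → (5449/1300, 2942/325, 8)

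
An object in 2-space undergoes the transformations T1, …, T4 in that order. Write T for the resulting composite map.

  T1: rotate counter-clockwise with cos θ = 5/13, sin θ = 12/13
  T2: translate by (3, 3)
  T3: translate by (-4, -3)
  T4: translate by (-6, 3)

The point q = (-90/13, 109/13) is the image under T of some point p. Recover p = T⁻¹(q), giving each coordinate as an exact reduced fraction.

p = (5, 2)

T1 = [5/13 -12/13 0; 12/13 5/13 0; 0 0 1]
T2·T1 = [5/13 -12/13 3; 12/13 5/13 3; 0 0 1]
T3·…·T1 = [5/13 -12/13 -1; 12/13 5/13 0; 0 0 1]
T4·…·T1 = [5/13 -12/13 -7; 12/13 5/13 3; 0 0 1]
det M = 1; M⁻¹ = [5/13 12/13 -1/13; -12/13 5/13 -99/13; 0 0 1]
M⁻¹ · (-90/13, 109/13)ᵀ = (5, 2)ᵀ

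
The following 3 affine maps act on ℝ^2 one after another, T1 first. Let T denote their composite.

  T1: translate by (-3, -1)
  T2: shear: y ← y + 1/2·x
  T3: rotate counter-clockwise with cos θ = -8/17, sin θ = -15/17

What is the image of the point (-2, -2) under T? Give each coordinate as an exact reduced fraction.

T(p) = (-5/2, 7)

T1 translate by (-3, -1): (-2, -2) → (-5, -3)
T2 shear: y ← y + 1/2·x: (-5, -3) → (-5, -11/2)
T3 rotate counter-clockwise with cos θ = -8/17, sin θ = -15/17: (-5, -11/2) → (-5/2, 7)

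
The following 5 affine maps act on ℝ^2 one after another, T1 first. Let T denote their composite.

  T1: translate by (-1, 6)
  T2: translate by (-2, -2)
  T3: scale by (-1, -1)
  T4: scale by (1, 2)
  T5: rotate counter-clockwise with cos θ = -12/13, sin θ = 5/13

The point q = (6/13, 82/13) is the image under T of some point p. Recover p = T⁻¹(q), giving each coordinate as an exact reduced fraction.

T1 = [1 0 -1; 0 1 6; 0 0 1]
T2·T1 = [1 0 -3; 0 1 4; 0 0 1]
T3·…·T1 = [-1 0 3; 0 -1 -4; 0 0 1]
T4·…·T1 = [-1 0 3; 0 -2 -8; 0 0 1]
T5·…·T1 = [12/13 10/13 4/13; -5/13 24/13 111/13; 0 0 1]
det M = 2; M⁻¹ = [12/13 -5/13 3; 5/26 6/13 -4; 0 0 1]
M⁻¹ · (6/13, 82/13)ᵀ = (1, -1)ᵀ

p = (1, -1)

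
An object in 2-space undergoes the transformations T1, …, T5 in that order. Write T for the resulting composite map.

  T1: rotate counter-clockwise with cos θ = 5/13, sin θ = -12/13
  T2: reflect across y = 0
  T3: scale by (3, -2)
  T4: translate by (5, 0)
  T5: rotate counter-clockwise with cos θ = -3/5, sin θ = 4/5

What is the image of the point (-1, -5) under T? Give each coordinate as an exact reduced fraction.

T(p) = (38/5, -34/5)

T1 rotate counter-clockwise with cos θ = 5/13, sin θ = -12/13: (-1, -5) → (-5, -1)
T2 reflect across y = 0: (-5, -1) → (-5, 1)
T3 scale by (3, -2): (-5, 1) → (-15, -2)
T4 translate by (5, 0): (-15, -2) → (-10, -2)
T5 rotate counter-clockwise with cos θ = -3/5, sin θ = 4/5: (-10, -2) → (38/5, -34/5)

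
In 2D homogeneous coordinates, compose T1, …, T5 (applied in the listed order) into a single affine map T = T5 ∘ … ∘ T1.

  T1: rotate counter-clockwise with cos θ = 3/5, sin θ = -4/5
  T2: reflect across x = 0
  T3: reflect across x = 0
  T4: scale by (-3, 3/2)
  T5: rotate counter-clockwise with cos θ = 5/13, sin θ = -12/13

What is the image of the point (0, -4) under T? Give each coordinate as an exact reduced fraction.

T1 rotate counter-clockwise with cos θ = 3/5, sin θ = -4/5: (0, -4) → (-16/5, -12/5)
T2 reflect across x = 0: (-16/5, -12/5) → (16/5, -12/5)
T3 reflect across x = 0: (16/5, -12/5) → (-16/5, -12/5)
T4 scale by (-3, 3/2): (-16/5, -12/5) → (48/5, -18/5)
T5 rotate counter-clockwise with cos θ = 5/13, sin θ = -12/13: (48/5, -18/5) → (24/65, -666/65)

T(p) = (24/65, -666/65)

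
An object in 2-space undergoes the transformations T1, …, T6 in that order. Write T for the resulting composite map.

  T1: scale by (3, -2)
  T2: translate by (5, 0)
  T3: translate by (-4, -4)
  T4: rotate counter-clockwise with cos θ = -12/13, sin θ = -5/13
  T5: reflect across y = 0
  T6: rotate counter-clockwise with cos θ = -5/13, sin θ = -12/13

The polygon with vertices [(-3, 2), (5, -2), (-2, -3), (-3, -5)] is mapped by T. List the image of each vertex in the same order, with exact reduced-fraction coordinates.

T1 scale by (3, -2): (-3, 2) → (-9, -4); (5, -2) → (15, 4); (-2, -3) → (-6, 6); (-3, -5) → (-9, 10)
T2 translate by (5, 0): (-9, -4) → (-4, -4); (15, 4) → (20, 4); (-6, 6) → (-1, 6); (-9, 10) → (-4, 10)
T3 translate by (-4, -4): (-4, -4) → (-8, -8); (20, 4) → (16, 0); (-1, 6) → (-5, 2); (-4, 10) → (-8, 6)
T4 rotate counter-clockwise with cos θ = -12/13, sin θ = -5/13: (-8, -8) → (56/13, 136/13); (16, 0) → (-192/13, -80/13); (-5, 2) → (70/13, 1/13); (-8, 6) → (126/13, -32/13)
T5 reflect across y = 0: (56/13, 136/13) → (56/13, -136/13); (-192/13, -80/13) → (-192/13, 80/13); (70/13, 1/13) → (70/13, -1/13); (126/13, -32/13) → (126/13, 32/13)
T6 rotate counter-clockwise with cos θ = -5/13, sin θ = -12/13: (56/13, -136/13) → (-1912/169, 8/169); (-192/13, 80/13) → (1920/169, 1904/169); (70/13, -1/13) → (-362/169, -835/169); (126/13, 32/13) → (-246/169, -1672/169)

image vertices: (-1912/169, 8/169), (1920/169, 1904/169), (-362/169, -835/169), (-246/169, -1672/169)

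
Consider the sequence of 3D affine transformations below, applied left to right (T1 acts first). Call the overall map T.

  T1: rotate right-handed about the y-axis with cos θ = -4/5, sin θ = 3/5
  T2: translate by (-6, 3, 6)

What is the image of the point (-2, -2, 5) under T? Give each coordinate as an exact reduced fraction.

T(p) = (-7/5, 1, 16/5)

T1 rotate right-handed about the y-axis with cos θ = -4/5, sin θ = 3/5: (-2, -2, 5) → (23/5, -2, -14/5)
T2 translate by (-6, 3, 6): (23/5, -2, -14/5) → (-7/5, 1, 16/5)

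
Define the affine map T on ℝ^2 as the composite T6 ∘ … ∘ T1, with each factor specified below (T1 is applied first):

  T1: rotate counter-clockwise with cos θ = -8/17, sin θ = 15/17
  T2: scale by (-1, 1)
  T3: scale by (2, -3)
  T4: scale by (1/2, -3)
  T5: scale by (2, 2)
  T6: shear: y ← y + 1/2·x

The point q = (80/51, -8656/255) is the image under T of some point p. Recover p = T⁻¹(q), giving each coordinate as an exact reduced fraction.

p = (-4/3, 8/5)

T1 = [-8/17 -15/17 0; 15/17 -8/17 0; 0 0 1]
T2·T1 = [8/17 15/17 0; 15/17 -8/17 0; 0 0 1]
T3·…·T1 = [16/17 30/17 0; -45/17 24/17 0; 0 0 1]
T4·…·T1 = [8/17 15/17 0; 135/17 -72/17 0; 0 0 1]
T5·…·T1 = [16/17 30/17 0; 270/17 -144/17 0; 0 0 1]
T6·…·T1 = [16/17 30/17 0; 278/17 -129/17 0; 0 0 1]
det M = -36; M⁻¹ = [43/204 5/102 0; 139/306 -4/153 0; 0 0 1]
M⁻¹ · (80/51, -8656/255)ᵀ = (-4/3, 8/5)ᵀ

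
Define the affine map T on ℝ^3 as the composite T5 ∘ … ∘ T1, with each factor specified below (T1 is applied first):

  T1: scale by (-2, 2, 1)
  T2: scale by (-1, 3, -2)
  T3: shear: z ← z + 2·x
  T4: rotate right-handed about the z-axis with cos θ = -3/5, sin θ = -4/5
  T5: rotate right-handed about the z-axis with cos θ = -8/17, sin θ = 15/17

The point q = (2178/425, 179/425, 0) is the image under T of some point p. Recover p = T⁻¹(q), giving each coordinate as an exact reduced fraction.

T1 = [-2 0 0 0; 0 2 0 0; 0 0 1 0; 0 0 0 1]
T2·T1 = [2 0 0 0; 0 6 0 0; 0 0 -2 0; 0 0 0 1]
T3·…·T1 = [2 0 0 0; 0 6 0 0; 4 0 -2 0; 0 0 0 1]
T4·…·T1 = [-6/5 24/5 0 0; -8/5 -18/5 0 0; 4 0 -2 0; 0 0 0 1]
T5·…·T1 = [168/85 78/85 0 0; -26/85 504/85 0 0; 4 0 -2 0; 0 0 0 1]
det M = -24; M⁻¹ = [42/85 -13/170 0 0; 13/510 14/85 0 0; 84/85 -13/85 -1/2 0; 0 0 0 1]
M⁻¹ · (2178/425, 179/425, 0)ᵀ = (5/2, 1/5, 5)ᵀ

p = (5/2, 1/5, 5)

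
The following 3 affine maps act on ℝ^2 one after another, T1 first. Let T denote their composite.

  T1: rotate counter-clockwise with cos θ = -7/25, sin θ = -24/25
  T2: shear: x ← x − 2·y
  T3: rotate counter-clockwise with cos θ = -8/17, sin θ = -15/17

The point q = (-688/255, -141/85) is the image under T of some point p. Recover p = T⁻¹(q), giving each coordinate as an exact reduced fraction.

p = (5/3, 0)

T1 = [-7/25 24/25 0; -24/25 -7/25 0; 0 0 1]
T2·T1 = [41/25 38/25 0; -24/25 -7/25 0; 0 0 1]
T3·…·T1 = [-688/425 -409/425 0; -423/425 -514/425 0; 0 0 1]
det M = 1; M⁻¹ = [-514/425 409/425 0; 423/425 -688/425 0; 0 0 1]
M⁻¹ · (-688/255, -141/85)ᵀ = (5/3, 0)ᵀ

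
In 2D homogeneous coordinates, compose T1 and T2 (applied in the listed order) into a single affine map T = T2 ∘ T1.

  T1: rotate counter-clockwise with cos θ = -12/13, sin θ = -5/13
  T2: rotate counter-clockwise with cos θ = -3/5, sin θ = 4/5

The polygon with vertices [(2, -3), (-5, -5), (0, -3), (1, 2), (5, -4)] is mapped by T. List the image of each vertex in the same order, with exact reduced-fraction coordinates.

T1 rotate counter-clockwise with cos θ = -12/13, sin θ = -5/13: (2, -3) → (-3, 2); (-5, -5) → (35/13, 85/13); (0, -3) → (-15/13, 36/13); (1, 2) → (-2/13, -29/13); (5, -4) → (-80/13, 23/13)
T2 rotate counter-clockwise with cos θ = -3/5, sin θ = 4/5: (-3, 2) → (1/5, -18/5); (35/13, 85/13) → (-89/13, -23/13); (-15/13, 36/13) → (-99/65, -168/65); (-2/13, -29/13) → (122/65, 79/65); (-80/13, 23/13) → (148/65, -389/65)

image vertices: (1/5, -18/5), (-89/13, -23/13), (-99/65, -168/65), (122/65, 79/65), (148/65, -389/65)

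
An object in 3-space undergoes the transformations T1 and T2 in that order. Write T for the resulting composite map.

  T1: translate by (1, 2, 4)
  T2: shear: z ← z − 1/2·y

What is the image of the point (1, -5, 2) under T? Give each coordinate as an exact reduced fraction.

T1 translate by (1, 2, 4): (1, -5, 2) → (2, -3, 6)
T2 shear: z ← z − 1/2·y: (2, -3, 6) → (2, -3, 15/2)

T(p) = (2, -3, 15/2)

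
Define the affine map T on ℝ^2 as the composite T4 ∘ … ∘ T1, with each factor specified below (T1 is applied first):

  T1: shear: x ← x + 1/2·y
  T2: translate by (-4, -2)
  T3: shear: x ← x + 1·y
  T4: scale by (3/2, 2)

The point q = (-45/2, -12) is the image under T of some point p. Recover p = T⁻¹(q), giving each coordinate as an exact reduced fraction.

T1 = [1 1/2 0; 0 1 0; 0 0 1]
T2·T1 = [1 1/2 -4; 0 1 -2; 0 0 1]
T3·…·T1 = [1 3/2 -6; 0 1 -2; 0 0 1]
T4·…·T1 = [3/2 9/4 -9; 0 2 -4; 0 0 1]
det M = 3; M⁻¹ = [2/3 -3/4 3; 0 1/2 2; 0 0 1]
M⁻¹ · (-45/2, -12)ᵀ = (-3, -4)ᵀ

p = (-3, -4)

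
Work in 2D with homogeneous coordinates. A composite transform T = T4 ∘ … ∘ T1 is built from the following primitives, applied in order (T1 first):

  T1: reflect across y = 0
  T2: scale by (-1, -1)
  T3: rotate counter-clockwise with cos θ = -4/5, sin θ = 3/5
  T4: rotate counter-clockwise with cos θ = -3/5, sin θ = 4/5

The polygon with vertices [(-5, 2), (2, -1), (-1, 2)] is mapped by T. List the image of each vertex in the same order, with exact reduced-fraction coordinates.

image vertices: (2, -5), (-1, 2), (2, -1)

T1 reflect across y = 0: (-5, 2) → (-5, -2); (2, -1) → (2, 1); (-1, 2) → (-1, -2)
T2 scale by (-1, -1): (-5, -2) → (5, 2); (2, 1) → (-2, -1); (-1, -2) → (1, 2)
T3 rotate counter-clockwise with cos θ = -4/5, sin θ = 3/5: (5, 2) → (-26/5, 7/5); (-2, -1) → (11/5, -2/5); (1, 2) → (-2, -1)
T4 rotate counter-clockwise with cos θ = -3/5, sin θ = 4/5: (-26/5, 7/5) → (2, -5); (11/5, -2/5) → (-1, 2); (-2, -1) → (2, -1)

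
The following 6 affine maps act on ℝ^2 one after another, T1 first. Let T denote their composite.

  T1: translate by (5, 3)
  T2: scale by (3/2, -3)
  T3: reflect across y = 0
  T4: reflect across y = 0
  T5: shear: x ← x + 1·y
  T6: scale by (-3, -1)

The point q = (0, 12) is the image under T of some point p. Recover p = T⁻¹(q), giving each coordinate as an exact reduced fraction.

p = (3, 1)

T1 = [1 0 5; 0 1 3; 0 0 1]
T2·T1 = [3/2 0 15/2; 0 -3 -9; 0 0 1]
T3·…·T1 = [3/2 0 15/2; 0 3 9; 0 0 1]
T4·…·T1 = [3/2 0 15/2; 0 -3 -9; 0 0 1]
T5·…·T1 = [3/2 -3 -3/2; 0 -3 -9; 0 0 1]
T6·…·T1 = [-9/2 9 9/2; 0 3 9; 0 0 1]
det M = -27/2; M⁻¹ = [-2/9 2/3 -5; 0 1/3 -3; 0 0 1]
M⁻¹ · (0, 12)ᵀ = (3, 1)ᵀ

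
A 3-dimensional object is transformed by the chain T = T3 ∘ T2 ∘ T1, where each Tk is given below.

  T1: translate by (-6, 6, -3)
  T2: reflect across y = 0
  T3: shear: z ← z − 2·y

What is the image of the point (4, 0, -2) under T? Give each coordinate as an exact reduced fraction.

T(p) = (-2, -6, 7)

T1 translate by (-6, 6, -3): (4, 0, -2) → (-2, 6, -5)
T2 reflect across y = 0: (-2, 6, -5) → (-2, -6, -5)
T3 shear: z ← z − 2·y: (-2, -6, -5) → (-2, -6, 7)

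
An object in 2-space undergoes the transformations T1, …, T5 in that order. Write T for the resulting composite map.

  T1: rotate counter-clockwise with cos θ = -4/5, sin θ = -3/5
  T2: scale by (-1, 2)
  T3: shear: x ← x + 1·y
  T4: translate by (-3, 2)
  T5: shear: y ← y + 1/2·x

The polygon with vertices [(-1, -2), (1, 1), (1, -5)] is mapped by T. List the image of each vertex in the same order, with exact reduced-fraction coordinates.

T1 rotate counter-clockwise with cos θ = -4/5, sin θ = -3/5: (-1, -2) → (-2/5, 11/5); (1, 1) → (-1/5, -7/5); (1, -5) → (-19/5, 17/5)
T2 scale by (-1, 2): (-2/5, 11/5) → (2/5, 22/5); (-1/5, -7/5) → (1/5, -14/5); (-19/5, 17/5) → (19/5, 34/5)
T3 shear: x ← x + 1·y: (2/5, 22/5) → (24/5, 22/5); (1/5, -14/5) → (-13/5, -14/5); (19/5, 34/5) → (53/5, 34/5)
T4 translate by (-3, 2): (24/5, 22/5) → (9/5, 32/5); (-13/5, -14/5) → (-28/5, -4/5); (53/5, 34/5) → (38/5, 44/5)
T5 shear: y ← y + 1/2·x: (9/5, 32/5) → (9/5, 73/10); (-28/5, -4/5) → (-28/5, -18/5); (38/5, 44/5) → (38/5, 63/5)

image vertices: (9/5, 73/10), (-28/5, -18/5), (38/5, 63/5)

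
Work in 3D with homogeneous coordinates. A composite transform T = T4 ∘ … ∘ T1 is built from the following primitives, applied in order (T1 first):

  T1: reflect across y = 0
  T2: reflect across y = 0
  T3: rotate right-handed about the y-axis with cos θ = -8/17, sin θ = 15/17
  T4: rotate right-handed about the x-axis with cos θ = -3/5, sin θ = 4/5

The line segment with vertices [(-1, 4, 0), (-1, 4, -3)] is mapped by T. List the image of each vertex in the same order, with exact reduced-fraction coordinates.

image vertices: (8/17, -264/85, 227/85), (-37/17, -72/17, 31/17)

T1 reflect across y = 0: (-1, 4, 0) → (-1, -4, 0); (-1, 4, -3) → (-1, -4, -3)
T2 reflect across y = 0: (-1, -4, 0) → (-1, 4, 0); (-1, -4, -3) → (-1, 4, -3)
T3 rotate right-handed about the y-axis with cos θ = -8/17, sin θ = 15/17: (-1, 4, 0) → (8/17, 4, 15/17); (-1, 4, -3) → (-37/17, 4, 39/17)
T4 rotate right-handed about the x-axis with cos θ = -3/5, sin θ = 4/5: (8/17, 4, 15/17) → (8/17, -264/85, 227/85); (-37/17, 4, 39/17) → (-37/17, -72/17, 31/17)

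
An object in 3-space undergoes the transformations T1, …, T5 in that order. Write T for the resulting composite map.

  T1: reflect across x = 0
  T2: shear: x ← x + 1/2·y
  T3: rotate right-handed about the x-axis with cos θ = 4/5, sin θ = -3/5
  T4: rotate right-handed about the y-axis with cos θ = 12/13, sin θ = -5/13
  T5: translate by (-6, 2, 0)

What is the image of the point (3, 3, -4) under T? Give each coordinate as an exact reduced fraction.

T1 reflect across x = 0: (3, 3, -4) → (-3, 3, -4)
T2 shear: x ← x + 1/2·y: (-3, 3, -4) → (-3/2, 3, -4)
T3 rotate right-handed about the x-axis with cos θ = 4/5, sin θ = -3/5: (-3/2, 3, -4) → (-3/2, 0, -5)
T4 rotate right-handed about the y-axis with cos θ = 12/13, sin θ = -5/13: (-3/2, 0, -5) → (7/13, 0, -135/26)
T5 translate by (-6, 2, 0): (7/13, 0, -135/26) → (-71/13, 2, -135/26)

T(p) = (-71/13, 2, -135/26)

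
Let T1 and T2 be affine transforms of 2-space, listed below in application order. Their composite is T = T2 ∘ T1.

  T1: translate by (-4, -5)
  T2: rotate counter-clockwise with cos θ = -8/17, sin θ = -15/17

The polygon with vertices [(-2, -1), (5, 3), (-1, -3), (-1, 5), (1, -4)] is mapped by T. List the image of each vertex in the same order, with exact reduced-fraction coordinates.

T1 translate by (-4, -5): (-2, -1) → (-6, -6); (5, 3) → (1, -2); (-1, -3) → (-5, -8); (-1, 5) → (-5, 0); (1, -4) → (-3, -9)
T2 rotate counter-clockwise with cos θ = -8/17, sin θ = -15/17: (-6, -6) → (-42/17, 138/17); (1, -2) → (-38/17, 1/17); (-5, -8) → (-80/17, 139/17); (-5, 0) → (40/17, 75/17); (-3, -9) → (-111/17, 117/17)

image vertices: (-42/17, 138/17), (-38/17, 1/17), (-80/17, 139/17), (40/17, 75/17), (-111/17, 117/17)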